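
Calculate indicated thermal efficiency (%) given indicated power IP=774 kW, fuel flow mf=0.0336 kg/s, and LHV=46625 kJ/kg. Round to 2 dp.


eta_ith = (IP / (mf * LHV)) * 100
Denominator = 0.0336 * 46625 = 1566.6000 kW
eta_ith = (774 / 1566.6000) * 100 = 49.41%


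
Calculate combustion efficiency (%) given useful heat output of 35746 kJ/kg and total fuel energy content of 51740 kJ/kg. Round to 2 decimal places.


Efficiency = (Q_useful / Q_fuel) * 100
Efficiency = (35746 / 51740) * 100
Efficiency = 0.6909 * 100 = 69.09%


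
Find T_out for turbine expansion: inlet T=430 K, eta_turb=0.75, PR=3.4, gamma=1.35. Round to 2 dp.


T_out = T_in * (1 - eta * (1 - PR^(-(gamma-1)/gamma)))
Exponent = -(1.35-1)/1.35 = -0.25925926
PR^exp = 3.4^(-0.25925926) = 0.72813041
Factor = 1 - 0.75*(1 - 0.72813041) = 0.79609781
T_out = 430 * 0.79609781 = 342.32 K


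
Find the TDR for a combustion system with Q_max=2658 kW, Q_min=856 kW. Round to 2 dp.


TDR = Q_max / Q_min
TDR = 2658 / 856 = 3.11


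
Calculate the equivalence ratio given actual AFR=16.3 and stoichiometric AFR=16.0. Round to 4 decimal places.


phi = AFR_stoich / AFR_actual
phi = 16.0 / 16.3 = 0.9816


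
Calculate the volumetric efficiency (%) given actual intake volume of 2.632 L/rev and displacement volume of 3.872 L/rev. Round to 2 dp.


eta_v = (V_actual / V_disp) * 100
Ratio = 2.632 / 3.872 = 0.6798
eta_v = 0.6798 * 100 = 67.98%


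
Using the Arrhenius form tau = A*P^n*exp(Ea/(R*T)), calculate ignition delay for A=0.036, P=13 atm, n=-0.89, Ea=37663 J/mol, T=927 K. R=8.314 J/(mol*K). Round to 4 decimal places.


tau = A * P^n * exp(Ea/(R*T))
P^n = 13^(-0.89) = 0.10199771
Ea/(R*T) = 37663/(8.314*927) = 4.886807
exp(Ea/(R*T)) = 132.529684
tau = 0.036 * 0.10199771 * 132.529684 = 0.4866 ms


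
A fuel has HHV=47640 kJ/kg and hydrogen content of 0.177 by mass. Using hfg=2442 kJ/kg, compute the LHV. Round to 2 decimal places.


LHV = HHV - hfg * 9 * H
Water correction = 2442 * 9 * 0.177 = 3890.106 kJ/kg
LHV = 47640 - 3890.106 = 43749.89 kJ/kg


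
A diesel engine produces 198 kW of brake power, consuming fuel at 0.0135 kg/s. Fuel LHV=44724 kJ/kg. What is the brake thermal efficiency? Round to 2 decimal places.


eta_BTE = (BP / (mf * LHV)) * 100
Denominator = 0.0135 * 44724 = 603.7740 kW
eta_BTE = (198 / 603.7740) * 100 = 32.79%


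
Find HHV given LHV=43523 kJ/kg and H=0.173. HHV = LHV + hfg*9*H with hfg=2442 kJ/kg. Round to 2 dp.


HHV = LHV + hfg * 9 * H
Water addition = 2442 * 9 * 0.173 = 3802.194 kJ/kg
HHV = 43523 + 3802.194 = 47325.19 kJ/kg


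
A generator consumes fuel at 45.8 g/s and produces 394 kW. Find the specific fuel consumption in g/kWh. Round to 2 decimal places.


SFC = (mf / BP) * 3600
Rate = 45.8 / 394 = 0.116244 g/(s*kW)
SFC = 0.116244 * 3600 = 418.48 g/kWh


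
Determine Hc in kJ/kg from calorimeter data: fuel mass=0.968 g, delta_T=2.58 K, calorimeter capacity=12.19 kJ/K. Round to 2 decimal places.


Hc = C_cal * delta_T / m_fuel
Q_released = 12.19 * 2.58 = 31.4502 kJ
m_fuel = 0.968 g = 0.968/1000 kg = 0.000968 kg
Hc = 31.4502 / 0.000968 = 32489.88 kJ/kg


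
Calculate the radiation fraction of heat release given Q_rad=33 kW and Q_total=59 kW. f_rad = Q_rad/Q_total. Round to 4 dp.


f_rad = Q_rad / Q_total
f_rad = 33 / 59 = 0.5593


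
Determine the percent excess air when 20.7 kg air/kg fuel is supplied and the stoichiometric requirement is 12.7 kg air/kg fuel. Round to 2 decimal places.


Excess air = actual - stoichiometric = 20.7 - 12.7 = 8.00 kg/kg fuel
Excess air % = (excess / stoich) * 100 = (8.00 / 12.7) * 100 = 62.99%


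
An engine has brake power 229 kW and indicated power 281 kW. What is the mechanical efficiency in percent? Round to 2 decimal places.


eta_mech = (BP / IP) * 100
Ratio = 229 / 281 = 0.8149
eta_mech = 0.8149 * 100 = 81.49%


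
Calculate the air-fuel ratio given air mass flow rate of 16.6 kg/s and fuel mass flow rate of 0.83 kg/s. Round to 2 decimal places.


AFR = m_air / m_fuel
AFR = 16.6 / 0.83 = 20.00


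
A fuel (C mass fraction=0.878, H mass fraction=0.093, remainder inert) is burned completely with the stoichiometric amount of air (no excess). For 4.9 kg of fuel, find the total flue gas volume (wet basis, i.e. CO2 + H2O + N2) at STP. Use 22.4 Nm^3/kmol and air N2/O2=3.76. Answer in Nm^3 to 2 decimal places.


Per kg fuel: CO2 = (C/12 kmol)*22.4 = (0.878/12)*22.4 = 1.63893 Nm^3
Per kg fuel: H2O = (H/2 kmol)*22.4 = (0.093/2)*22.4 = 1.04160 Nm^3
O2 needed per kg fuel = C/12 + H/4 = 0.878/12 + 0.093/4 = 0.09641667 kmol
Per kg fuel: N2 = O2*3.76*22.4 = 0.09641667*3.76*22.4 = 8.12060 Nm^3
Total per kg = 1.63893 + 1.04160 + 8.12060 = 10.80113 Nm^3
Total = 10.80113 * 4.9 = 52.93 Nm^3


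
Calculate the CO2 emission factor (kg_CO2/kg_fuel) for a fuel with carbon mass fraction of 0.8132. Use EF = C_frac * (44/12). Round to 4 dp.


EF = C_frac * (M_CO2 / M_C)
EF = 0.8132 * (44/12)
EF = 0.8132 * 3.666667 = 2.9817 kg_CO2/kg_fuel


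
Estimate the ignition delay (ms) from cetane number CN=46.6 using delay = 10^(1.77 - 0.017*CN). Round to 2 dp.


delay = 10^(1.77 - 0.017*CN)
Exponent = 1.77 - 0.017*46.6 = 0.9778
delay = 10^0.9778 = 9.50 ms


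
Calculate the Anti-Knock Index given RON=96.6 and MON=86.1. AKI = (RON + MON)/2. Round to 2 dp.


AKI = (RON + MON) / 2
AKI = (96.6 + 86.1) / 2
AKI = 182.7 / 2 = 91.35


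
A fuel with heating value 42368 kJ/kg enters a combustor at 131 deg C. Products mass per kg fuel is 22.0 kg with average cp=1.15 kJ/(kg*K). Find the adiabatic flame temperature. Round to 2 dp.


T_ad = T_in + Hc / (m_p * cp)
Denominator = 22.0 * 1.15 = 25.3000
Temperature rise = 42368 / 25.3000 = 1674.62 K
T_ad = 131 + 1674.62 = 1805.62 deg C


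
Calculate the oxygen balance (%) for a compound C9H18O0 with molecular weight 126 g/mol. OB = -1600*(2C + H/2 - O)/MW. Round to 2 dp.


OB = -1600 * (2C + H/2 - O) / MW
Inner = 2*9 + 18/2 - 0 = 27.00
OB = -1600 * 27.00 / 126 = -342.86%


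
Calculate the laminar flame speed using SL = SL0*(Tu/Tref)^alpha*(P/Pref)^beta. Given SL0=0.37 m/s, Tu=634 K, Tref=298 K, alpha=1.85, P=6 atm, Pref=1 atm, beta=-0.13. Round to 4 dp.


SL = SL0 * (Tu/Tref)^alpha * (P/Pref)^beta
T ratio = 634/298 = 2.12751678
(T ratio)^alpha = 2.12751678^1.85 = 4.041709
(P/Pref)^beta = 6^(-0.13) = 0.792210
SL = 0.37 * 4.041709 * 0.792210 = 1.1847 m/s


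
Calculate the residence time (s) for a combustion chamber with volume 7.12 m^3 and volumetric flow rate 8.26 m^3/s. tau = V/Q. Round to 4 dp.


tau = V / Q_flow
tau = 7.12 / 8.26 = 0.8620 s


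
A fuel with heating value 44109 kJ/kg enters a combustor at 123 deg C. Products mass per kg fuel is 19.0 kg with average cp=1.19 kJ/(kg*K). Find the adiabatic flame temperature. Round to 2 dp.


T_ad = T_in + Hc / (m_p * cp)
Denominator = 19.0 * 1.19 = 22.6100
Temperature rise = 44109 / 22.6100 = 1950.86 K
T_ad = 123 + 1950.86 = 2073.86 deg C


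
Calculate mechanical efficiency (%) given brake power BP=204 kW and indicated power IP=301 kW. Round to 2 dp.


eta_mech = (BP / IP) * 100
Ratio = 204 / 301 = 0.6777
eta_mech = 0.6777 * 100 = 67.77%


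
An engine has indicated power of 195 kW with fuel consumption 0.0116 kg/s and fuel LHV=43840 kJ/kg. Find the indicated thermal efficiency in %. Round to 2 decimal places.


eta_ith = (IP / (mf * LHV)) * 100
Denominator = 0.0116 * 43840 = 508.5440 kW
eta_ith = (195 / 508.5440) * 100 = 38.34%


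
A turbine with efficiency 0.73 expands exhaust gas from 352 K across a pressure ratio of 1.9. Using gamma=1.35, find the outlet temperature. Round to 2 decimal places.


T_out = T_in * (1 - eta * (1 - PR^(-(gamma-1)/gamma)))
Exponent = -(1.35-1)/1.35 = -0.25925926
PR^exp = 1.9^(-0.25925926) = 0.84670193
Factor = 1 - 0.73*(1 - 0.84670193) = 0.88809241
T_out = 352 * 0.88809241 = 312.61 K


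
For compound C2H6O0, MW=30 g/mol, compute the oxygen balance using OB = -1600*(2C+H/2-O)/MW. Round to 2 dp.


OB = -1600 * (2C + H/2 - O) / MW
Inner = 2*2 + 6/2 - 0 = 7.00
OB = -1600 * 7.00 / 30 = -373.33%


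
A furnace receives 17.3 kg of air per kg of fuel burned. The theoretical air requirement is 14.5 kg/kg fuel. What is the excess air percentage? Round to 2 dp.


Excess air = actual - stoichiometric = 17.3 - 14.5 = 2.80 kg/kg fuel
Excess air % = (excess / stoich) * 100 = (2.80 / 14.5) * 100 = 19.31%


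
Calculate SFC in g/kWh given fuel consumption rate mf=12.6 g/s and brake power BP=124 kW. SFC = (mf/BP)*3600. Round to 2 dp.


SFC = (mf / BP) * 3600
Rate = 12.6 / 124 = 0.101613 g/(s*kW)
SFC = 0.101613 * 3600 = 365.81 g/kWh


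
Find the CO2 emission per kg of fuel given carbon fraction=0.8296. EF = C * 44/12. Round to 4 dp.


EF = C_frac * (M_CO2 / M_C)
EF = 0.8296 * (44/12)
EF = 0.8296 * 3.666667 = 3.0419 kg_CO2/kg_fuel


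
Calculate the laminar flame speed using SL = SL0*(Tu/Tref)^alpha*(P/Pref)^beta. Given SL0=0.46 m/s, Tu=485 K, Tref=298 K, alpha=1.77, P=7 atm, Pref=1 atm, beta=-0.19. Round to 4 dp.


SL = SL0 * (Tu/Tref)^alpha * (P/Pref)^beta
T ratio = 485/298 = 1.62751678
(T ratio)^alpha = 1.62751678^1.77 = 2.368100
(P/Pref)^beta = 7^(-0.19) = 0.690926
SL = 0.46 * 2.368100 * 0.690926 = 0.7526 m/s


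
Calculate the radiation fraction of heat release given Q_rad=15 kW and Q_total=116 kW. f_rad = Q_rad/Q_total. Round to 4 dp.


f_rad = Q_rad / Q_total
f_rad = 15 / 116 = 0.1293


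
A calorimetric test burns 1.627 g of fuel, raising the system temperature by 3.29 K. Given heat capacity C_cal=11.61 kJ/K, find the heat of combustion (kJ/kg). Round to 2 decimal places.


Hc = C_cal * delta_T / m_fuel
Q_released = 11.61 * 3.29 = 38.1969 kJ
m_fuel = 1.627 g = 1.627/1000 kg = 0.001627 kg
Hc = 38.1969 / 0.001627 = 23476.89 kJ/kg


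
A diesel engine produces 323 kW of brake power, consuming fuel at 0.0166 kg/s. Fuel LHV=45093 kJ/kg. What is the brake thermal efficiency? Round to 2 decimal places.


eta_BTE = (BP / (mf * LHV)) * 100
Denominator = 0.0166 * 45093 = 748.5438 kW
eta_BTE = (323 / 748.5438) * 100 = 43.15%


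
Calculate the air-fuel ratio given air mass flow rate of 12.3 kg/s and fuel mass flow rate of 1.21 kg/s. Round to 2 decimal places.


AFR = m_air / m_fuel
AFR = 12.3 / 1.21 = 10.17


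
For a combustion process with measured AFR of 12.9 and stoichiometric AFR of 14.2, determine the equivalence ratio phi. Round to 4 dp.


phi = AFR_stoich / AFR_actual
phi = 14.2 / 12.9 = 1.1008


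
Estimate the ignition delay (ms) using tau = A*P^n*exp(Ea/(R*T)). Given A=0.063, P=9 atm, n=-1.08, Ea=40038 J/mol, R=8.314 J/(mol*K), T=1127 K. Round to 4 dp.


tau = A * P^n * exp(Ea/(R*T))
P^n = 9^(-1.08) = 0.09320047
Ea/(R*T) = 40038/(8.314*1127) = 4.273055
exp(Ea/(R*T)) = 71.740437
tau = 0.063 * 0.09320047 * 71.740437 = 0.4212 ms


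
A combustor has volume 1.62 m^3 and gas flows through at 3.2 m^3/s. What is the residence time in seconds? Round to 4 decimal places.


tau = V / Q_flow
tau = 1.62 / 3.2 = 0.5063 s


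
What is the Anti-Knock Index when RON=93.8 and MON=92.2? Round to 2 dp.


AKI = (RON + MON) / 2
AKI = (93.8 + 92.2) / 2
AKI = 186.0 / 2 = 93.00


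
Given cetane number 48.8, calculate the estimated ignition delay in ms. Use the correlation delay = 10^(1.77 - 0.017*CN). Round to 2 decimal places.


delay = 10^(1.77 - 0.017*CN)
Exponent = 1.77 - 0.017*48.8 = 0.9404
delay = 10^0.9404 = 8.72 ms


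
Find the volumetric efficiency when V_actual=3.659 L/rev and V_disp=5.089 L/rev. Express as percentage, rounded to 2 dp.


eta_v = (V_actual / V_disp) * 100
Ratio = 3.659 / 5.089 = 0.7190
eta_v = 0.7190 * 100 = 71.90%


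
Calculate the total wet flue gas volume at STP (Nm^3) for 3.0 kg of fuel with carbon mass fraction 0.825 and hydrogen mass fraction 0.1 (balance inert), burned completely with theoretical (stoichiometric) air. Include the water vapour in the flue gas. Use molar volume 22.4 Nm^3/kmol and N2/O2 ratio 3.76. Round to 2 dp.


Per kg fuel: CO2 = (C/12 kmol)*22.4 = (0.825/12)*22.4 = 1.54000 Nm^3
Per kg fuel: H2O = (H/2 kmol)*22.4 = (0.1/2)*22.4 = 1.12000 Nm^3
O2 needed per kg fuel = C/12 + H/4 = 0.825/12 + 0.1/4 = 0.09375000 kmol
Per kg fuel: N2 = O2*3.76*22.4 = 0.09375000*3.76*22.4 = 7.89600 Nm^3
Total per kg = 1.54000 + 1.12000 + 7.89600 = 10.55600 Nm^3
Total = 10.55600 * 3.0 = 31.67 Nm^3


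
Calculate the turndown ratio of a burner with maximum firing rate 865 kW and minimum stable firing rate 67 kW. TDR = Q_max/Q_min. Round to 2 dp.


TDR = Q_max / Q_min
TDR = 865 / 67 = 12.91


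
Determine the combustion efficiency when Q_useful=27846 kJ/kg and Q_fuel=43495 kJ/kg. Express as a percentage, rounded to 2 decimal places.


Efficiency = (Q_useful / Q_fuel) * 100
Efficiency = (27846 / 43495) * 100
Efficiency = 0.6402 * 100 = 64.02%


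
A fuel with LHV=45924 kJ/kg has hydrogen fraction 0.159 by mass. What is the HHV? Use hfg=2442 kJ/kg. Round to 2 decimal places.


HHV = LHV + hfg * 9 * H
Water addition = 2442 * 9 * 0.159 = 3494.502 kJ/kg
HHV = 45924 + 3494.502 = 49418.50 kJ/kg


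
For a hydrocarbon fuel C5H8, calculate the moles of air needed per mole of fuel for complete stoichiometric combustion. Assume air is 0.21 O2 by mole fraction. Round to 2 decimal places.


Balanced combustion: C5H8 + 7 O2 -> 5 CO2 + 4 H2O
O2 needed = C + H/4 = 5 + 8/4 = 7.00 moles
Air moles = O2 / 0.21 = 7.00 / 0.21 = 33.33 moles air


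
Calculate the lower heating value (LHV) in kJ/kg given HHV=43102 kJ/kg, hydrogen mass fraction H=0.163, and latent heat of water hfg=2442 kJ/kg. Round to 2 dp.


LHV = HHV - hfg * 9 * H
Water correction = 2442 * 9 * 0.163 = 3582.414 kJ/kg
LHV = 43102 - 3582.414 = 39519.59 kJ/kg


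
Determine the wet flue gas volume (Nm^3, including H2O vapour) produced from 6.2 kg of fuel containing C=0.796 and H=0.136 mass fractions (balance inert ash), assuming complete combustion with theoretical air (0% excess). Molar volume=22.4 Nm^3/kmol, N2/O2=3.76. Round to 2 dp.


Per kg fuel: CO2 = (C/12 kmol)*22.4 = (0.796/12)*22.4 = 1.48587 Nm^3
Per kg fuel: H2O = (H/2 kmol)*22.4 = (0.136/2)*22.4 = 1.52320 Nm^3
O2 needed per kg fuel = C/12 + H/4 = 0.796/12 + 0.136/4 = 0.10033333 kmol
Per kg fuel: N2 = O2*3.76*22.4 = 0.10033333*3.76*22.4 = 8.45047 Nm^3
Total per kg = 1.48587 + 1.52320 + 8.45047 = 11.45954 Nm^3
Total = 11.45954 * 6.2 = 71.05 Nm^3


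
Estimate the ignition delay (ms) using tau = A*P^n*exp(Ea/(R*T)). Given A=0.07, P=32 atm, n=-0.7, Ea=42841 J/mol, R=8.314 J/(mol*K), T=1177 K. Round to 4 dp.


tau = A * P^n * exp(Ea/(R*T))
P^n = 32^(-0.7) = 0.08838835
Ea/(R*T) = 42841/(8.314*1177) = 4.377973
exp(Ea/(R*T)) = 79.676396
tau = 0.07 * 0.08838835 * 79.676396 = 0.4930 ms


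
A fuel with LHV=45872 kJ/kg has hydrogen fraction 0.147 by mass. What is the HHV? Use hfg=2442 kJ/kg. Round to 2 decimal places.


HHV = LHV + hfg * 9 * H
Water addition = 2442 * 9 * 0.147 = 3230.766 kJ/kg
HHV = 45872 + 3230.766 = 49102.77 kJ/kg


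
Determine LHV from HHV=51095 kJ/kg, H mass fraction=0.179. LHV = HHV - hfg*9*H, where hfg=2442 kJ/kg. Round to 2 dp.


LHV = HHV - hfg * 9 * H
Water correction = 2442 * 9 * 0.179 = 3934.062 kJ/kg
LHV = 51095 - 3934.062 = 47160.94 kJ/kg


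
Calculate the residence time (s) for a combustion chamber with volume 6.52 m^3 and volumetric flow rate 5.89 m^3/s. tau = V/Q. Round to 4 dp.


tau = V / Q_flow
tau = 6.52 / 5.89 = 1.1070 s


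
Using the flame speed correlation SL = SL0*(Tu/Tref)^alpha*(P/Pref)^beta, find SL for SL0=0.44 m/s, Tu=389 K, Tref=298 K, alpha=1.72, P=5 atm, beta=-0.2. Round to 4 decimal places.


SL = SL0 * (Tu/Tref)^alpha * (P/Pref)^beta
T ratio = 389/298 = 1.30536913
(T ratio)^alpha = 1.30536913^1.72 = 1.581471
(P/Pref)^beta = 5^(-0.2) = 0.724780
SL = 0.44 * 1.581471 * 0.724780 = 0.5043 m/s


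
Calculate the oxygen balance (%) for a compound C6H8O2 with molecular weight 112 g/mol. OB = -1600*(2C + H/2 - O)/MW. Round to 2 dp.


OB = -1600 * (2C + H/2 - O) / MW
Inner = 2*6 + 8/2 - 2 = 14.00
OB = -1600 * 14.00 / 112 = -200.00%


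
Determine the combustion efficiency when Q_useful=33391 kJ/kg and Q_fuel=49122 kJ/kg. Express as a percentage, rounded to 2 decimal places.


Efficiency = (Q_useful / Q_fuel) * 100
Efficiency = (33391 / 49122) * 100
Efficiency = 0.6798 * 100 = 67.98%


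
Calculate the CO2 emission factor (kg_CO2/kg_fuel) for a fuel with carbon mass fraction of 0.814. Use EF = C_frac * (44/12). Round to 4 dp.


EF = C_frac * (M_CO2 / M_C)
EF = 0.814 * (44/12)
EF = 0.814 * 3.666667 = 2.9847 kg_CO2/kg_fuel


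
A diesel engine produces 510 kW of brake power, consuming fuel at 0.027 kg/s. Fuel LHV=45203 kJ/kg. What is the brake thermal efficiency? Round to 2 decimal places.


eta_BTE = (BP / (mf * LHV)) * 100
Denominator = 0.027 * 45203 = 1220.4810 kW
eta_BTE = (510 / 1220.4810) * 100 = 41.79%


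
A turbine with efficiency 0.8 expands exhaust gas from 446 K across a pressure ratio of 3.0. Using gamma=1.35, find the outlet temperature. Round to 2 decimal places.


T_out = T_in * (1 - eta * (1 - PR^(-(gamma-1)/gamma)))
Exponent = -(1.35-1)/1.35 = -0.25925926
PR^exp = 3.0^(-0.25925926) = 0.75214556
Factor = 1 - 0.8*(1 - 0.75214556) = 0.80171645
T_out = 446 * 0.80171645 = 357.57 K


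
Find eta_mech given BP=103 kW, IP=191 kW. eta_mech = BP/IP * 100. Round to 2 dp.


eta_mech = (BP / IP) * 100
Ratio = 103 / 191 = 0.5393
eta_mech = 0.5393 * 100 = 53.93%


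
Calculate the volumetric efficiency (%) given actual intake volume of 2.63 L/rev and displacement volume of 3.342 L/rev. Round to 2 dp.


eta_v = (V_actual / V_disp) * 100
Ratio = 2.63 / 3.342 = 0.7870
eta_v = 0.7870 * 100 = 78.70%


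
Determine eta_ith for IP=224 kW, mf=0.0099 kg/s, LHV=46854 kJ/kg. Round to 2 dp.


eta_ith = (IP / (mf * LHV)) * 100
Denominator = 0.0099 * 46854 = 463.8546 kW
eta_ith = (224 / 463.8546) * 100 = 48.29%


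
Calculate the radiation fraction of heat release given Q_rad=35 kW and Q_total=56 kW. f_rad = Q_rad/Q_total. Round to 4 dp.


f_rad = Q_rad / Q_total
f_rad = 35 / 56 = 0.6250


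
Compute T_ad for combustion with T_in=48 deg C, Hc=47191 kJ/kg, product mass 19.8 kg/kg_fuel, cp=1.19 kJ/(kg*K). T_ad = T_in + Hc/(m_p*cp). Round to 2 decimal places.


T_ad = T_in + Hc / (m_p * cp)
Denominator = 19.8 * 1.19 = 23.5620
Temperature rise = 47191 / 23.5620 = 2002.84 K
T_ad = 48 + 2002.84 = 2050.84 deg C


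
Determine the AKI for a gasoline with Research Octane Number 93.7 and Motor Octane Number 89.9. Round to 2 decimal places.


AKI = (RON + MON) / 2
AKI = (93.7 + 89.9) / 2
AKI = 183.6 / 2 = 91.80


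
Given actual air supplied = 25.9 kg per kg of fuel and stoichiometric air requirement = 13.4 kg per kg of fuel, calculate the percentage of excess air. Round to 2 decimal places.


Excess air = actual - stoichiometric = 25.9 - 13.4 = 12.50 kg/kg fuel
Excess air % = (excess / stoich) * 100 = (12.50 / 13.4) * 100 = 93.28%


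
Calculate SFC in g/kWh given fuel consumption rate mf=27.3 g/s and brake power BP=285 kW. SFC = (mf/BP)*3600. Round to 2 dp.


SFC = (mf / BP) * 3600
Rate = 27.3 / 285 = 0.095789 g/(s*kW)
SFC = 0.095789 * 3600 = 344.84 g/kWh


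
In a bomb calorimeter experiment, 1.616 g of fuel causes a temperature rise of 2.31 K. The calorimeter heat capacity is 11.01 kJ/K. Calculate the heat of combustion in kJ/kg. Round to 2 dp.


Hc = C_cal * delta_T / m_fuel
Q_released = 11.01 * 2.31 = 25.4331 kJ
m_fuel = 1.616 g = 1.616/1000 kg = 0.001616 kg
Hc = 25.4331 / 0.001616 = 15738.30 kJ/kg


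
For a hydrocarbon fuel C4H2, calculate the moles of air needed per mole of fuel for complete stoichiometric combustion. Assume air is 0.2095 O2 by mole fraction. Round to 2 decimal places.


Balanced combustion: C4H2 + 4.5 O2 -> 4 CO2 + 1 H2O
O2 needed = C + H/4 = 4 + 2/4 = 4.50 moles
Air moles = O2 / 0.2095 = 4.50 / 0.2095 = 21.48 moles air


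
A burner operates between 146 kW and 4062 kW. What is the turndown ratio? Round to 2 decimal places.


TDR = Q_max / Q_min
TDR = 4062 / 146 = 27.82


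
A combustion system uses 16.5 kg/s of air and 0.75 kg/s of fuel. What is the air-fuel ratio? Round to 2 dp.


AFR = m_air / m_fuel
AFR = 16.5 / 0.75 = 22.00


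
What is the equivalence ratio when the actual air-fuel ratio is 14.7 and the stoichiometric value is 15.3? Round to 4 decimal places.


phi = AFR_stoich / AFR_actual
phi = 15.3 / 14.7 = 1.0408


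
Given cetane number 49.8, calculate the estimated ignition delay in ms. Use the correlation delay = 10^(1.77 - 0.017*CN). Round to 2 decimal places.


delay = 10^(1.77 - 0.017*CN)
Exponent = 1.77 - 0.017*49.8 = 0.9234
delay = 10^0.9234 = 8.38 ms


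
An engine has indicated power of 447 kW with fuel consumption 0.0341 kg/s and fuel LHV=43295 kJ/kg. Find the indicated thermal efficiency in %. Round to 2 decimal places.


eta_ith = (IP / (mf * LHV)) * 100
Denominator = 0.0341 * 43295 = 1476.3595 kW
eta_ith = (447 / 1476.3595) * 100 = 30.28%


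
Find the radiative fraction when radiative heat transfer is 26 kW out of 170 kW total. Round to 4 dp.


f_rad = Q_rad / Q_total
f_rad = 26 / 170 = 0.1529


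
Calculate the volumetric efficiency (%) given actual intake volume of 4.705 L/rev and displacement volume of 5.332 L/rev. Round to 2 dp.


eta_v = (V_actual / V_disp) * 100
Ratio = 4.705 / 5.332 = 0.8824
eta_v = 0.8824 * 100 = 88.24%


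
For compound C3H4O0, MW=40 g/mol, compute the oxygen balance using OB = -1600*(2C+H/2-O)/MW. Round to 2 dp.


OB = -1600 * (2C + H/2 - O) / MW
Inner = 2*3 + 4/2 - 0 = 8.00
OB = -1600 * 8.00 / 40 = -320.00%


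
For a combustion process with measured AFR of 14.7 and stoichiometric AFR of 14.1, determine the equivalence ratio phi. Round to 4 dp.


phi = AFR_stoich / AFR_actual
phi = 14.1 / 14.7 = 0.9592


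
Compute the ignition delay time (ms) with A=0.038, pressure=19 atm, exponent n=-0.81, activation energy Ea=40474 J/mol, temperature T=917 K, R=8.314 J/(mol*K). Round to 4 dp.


tau = A * P^n * exp(Ea/(R*T))
P^n = 19^(-0.81) = 0.09208939
Ea/(R*T) = 40474/(8.314*917) = 5.308805
exp(Ea/(R*T)) = 202.108560
tau = 0.038 * 0.09208939 * 202.108560 = 0.7073 ms


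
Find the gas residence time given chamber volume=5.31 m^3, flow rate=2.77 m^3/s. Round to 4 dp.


tau = V / Q_flow
tau = 5.31 / 2.77 = 1.9170 s


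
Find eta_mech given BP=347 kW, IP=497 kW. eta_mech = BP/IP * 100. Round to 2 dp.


eta_mech = (BP / IP) * 100
Ratio = 347 / 497 = 0.6982
eta_mech = 0.6982 * 100 = 69.82%


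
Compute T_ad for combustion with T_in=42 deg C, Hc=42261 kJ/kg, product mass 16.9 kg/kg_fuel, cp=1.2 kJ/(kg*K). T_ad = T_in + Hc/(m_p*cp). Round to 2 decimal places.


T_ad = T_in + Hc / (m_p * cp)
Denominator = 16.9 * 1.2 = 20.2800
Temperature rise = 42261 / 20.2800 = 2083.88 K
T_ad = 42 + 2083.88 = 2125.88 deg C


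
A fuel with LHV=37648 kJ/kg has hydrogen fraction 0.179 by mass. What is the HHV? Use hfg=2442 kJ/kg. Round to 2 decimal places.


HHV = LHV + hfg * 9 * H
Water addition = 2442 * 9 * 0.179 = 3934.062 kJ/kg
HHV = 37648 + 3934.062 = 41582.06 kJ/kg


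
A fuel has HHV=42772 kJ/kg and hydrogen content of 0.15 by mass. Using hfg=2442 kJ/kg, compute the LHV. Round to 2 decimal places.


LHV = HHV - hfg * 9 * H
Water correction = 2442 * 9 * 0.15 = 3296.700 kJ/kg
LHV = 42772 - 3296.700 = 39475.30 kJ/kg


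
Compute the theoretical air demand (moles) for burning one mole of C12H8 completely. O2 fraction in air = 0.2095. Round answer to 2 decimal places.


Balanced combustion: C12H8 + 14 O2 -> 12 CO2 + 4 H2O
O2 needed = C + H/4 = 12 + 8/4 = 14.00 moles
Air moles = O2 / 0.2095 = 14.00 / 0.2095 = 66.83 moles air


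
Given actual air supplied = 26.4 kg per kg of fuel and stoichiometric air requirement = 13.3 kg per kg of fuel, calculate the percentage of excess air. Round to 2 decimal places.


Excess air = actual - stoichiometric = 26.4 - 13.3 = 13.10 kg/kg fuel
Excess air % = (excess / stoich) * 100 = (13.10 / 13.3) * 100 = 98.50%


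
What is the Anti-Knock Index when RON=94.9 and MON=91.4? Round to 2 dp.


AKI = (RON + MON) / 2
AKI = (94.9 + 91.4) / 2
AKI = 186.3 / 2 = 93.15


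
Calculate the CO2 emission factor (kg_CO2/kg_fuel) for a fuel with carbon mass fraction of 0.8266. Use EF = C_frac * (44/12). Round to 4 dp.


EF = C_frac * (M_CO2 / M_C)
EF = 0.8266 * (44/12)
EF = 0.8266 * 3.666667 = 3.0309 kg_CO2/kg_fuel


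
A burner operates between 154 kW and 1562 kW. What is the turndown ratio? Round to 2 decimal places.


TDR = Q_max / Q_min
TDR = 1562 / 154 = 10.14


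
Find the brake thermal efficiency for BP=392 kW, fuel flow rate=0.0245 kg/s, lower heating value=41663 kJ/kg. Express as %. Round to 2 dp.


eta_BTE = (BP / (mf * LHV)) * 100
Denominator = 0.0245 * 41663 = 1020.7435 kW
eta_BTE = (392 / 1020.7435) * 100 = 38.40%


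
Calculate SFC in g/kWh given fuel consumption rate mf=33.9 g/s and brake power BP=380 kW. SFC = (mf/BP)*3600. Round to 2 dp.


SFC = (mf / BP) * 3600
Rate = 33.9 / 380 = 0.089211 g/(s*kW)
SFC = 0.089211 * 3600 = 321.16 g/kWh


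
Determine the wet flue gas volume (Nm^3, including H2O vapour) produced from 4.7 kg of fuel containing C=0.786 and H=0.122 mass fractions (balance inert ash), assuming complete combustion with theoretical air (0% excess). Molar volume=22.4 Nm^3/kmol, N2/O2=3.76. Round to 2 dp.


Per kg fuel: CO2 = (C/12 kmol)*22.4 = (0.786/12)*22.4 = 1.46720 Nm^3
Per kg fuel: H2O = (H/2 kmol)*22.4 = (0.122/2)*22.4 = 1.36640 Nm^3
O2 needed per kg fuel = C/12 + H/4 = 0.786/12 + 0.122/4 = 0.09600000 kmol
Per kg fuel: N2 = O2*3.76*22.4 = 0.09600000*3.76*22.4 = 8.08550 Nm^3
Total per kg = 1.46720 + 1.36640 + 8.08550 = 10.91910 Nm^3
Total = 10.91910 * 4.7 = 51.32 Nm^3


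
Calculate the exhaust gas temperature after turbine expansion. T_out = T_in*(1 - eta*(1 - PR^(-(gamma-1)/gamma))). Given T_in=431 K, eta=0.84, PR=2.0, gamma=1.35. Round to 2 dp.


T_out = T_in * (1 - eta * (1 - PR^(-(gamma-1)/gamma)))
Exponent = -(1.35-1)/1.35 = -0.25925926
PR^exp = 2.0^(-0.25925926) = 0.83551680
Factor = 1 - 0.84*(1 - 0.83551680) = 0.86183411
T_out = 431 * 0.86183411 = 371.45 K


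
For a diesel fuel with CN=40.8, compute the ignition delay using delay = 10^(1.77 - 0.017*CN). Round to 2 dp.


delay = 10^(1.77 - 0.017*CN)
Exponent = 1.77 - 0.017*40.8 = 1.0764
delay = 10^1.0764 = 11.92 ms


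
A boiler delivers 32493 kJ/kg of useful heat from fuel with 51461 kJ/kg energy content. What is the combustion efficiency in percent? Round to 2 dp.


Efficiency = (Q_useful / Q_fuel) * 100
Efficiency = (32493 / 51461) * 100
Efficiency = 0.6314 * 100 = 63.14%


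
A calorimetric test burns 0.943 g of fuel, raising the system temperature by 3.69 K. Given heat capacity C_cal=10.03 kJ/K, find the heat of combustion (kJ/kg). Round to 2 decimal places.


Hc = C_cal * delta_T / m_fuel
Q_released = 10.03 * 3.69 = 37.0107 kJ
m_fuel = 0.943 g = 0.943/1000 kg = 0.000943 kg
Hc = 37.0107 / 0.000943 = 39247.83 kJ/kg


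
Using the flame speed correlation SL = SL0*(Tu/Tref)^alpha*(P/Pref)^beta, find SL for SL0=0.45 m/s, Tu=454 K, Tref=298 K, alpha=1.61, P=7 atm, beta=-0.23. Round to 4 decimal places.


SL = SL0 * (Tu/Tref)^alpha * (P/Pref)^beta
T ratio = 454/298 = 1.52348993
(T ratio)^alpha = 1.52348993^1.61 = 1.969571
(P/Pref)^beta = 7^(-0.23) = 0.639186
SL = 0.45 * 1.969571 * 0.639186 = 0.5665 m/s


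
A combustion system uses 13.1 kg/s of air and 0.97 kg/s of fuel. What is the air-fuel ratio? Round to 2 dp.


AFR = m_air / m_fuel
AFR = 13.1 / 0.97 = 13.51


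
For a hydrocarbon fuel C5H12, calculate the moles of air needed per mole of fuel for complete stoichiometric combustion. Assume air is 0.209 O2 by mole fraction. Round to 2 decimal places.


Balanced combustion: C5H12 + 8 O2 -> 5 CO2 + 6 H2O
O2 needed = C + H/4 = 5 + 12/4 = 8.00 moles
Air moles = O2 / 0.209 = 8.00 / 0.209 = 38.28 moles air


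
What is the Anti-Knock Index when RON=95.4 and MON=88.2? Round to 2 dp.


AKI = (RON + MON) / 2
AKI = (95.4 + 88.2) / 2
AKI = 183.6 / 2 = 91.80


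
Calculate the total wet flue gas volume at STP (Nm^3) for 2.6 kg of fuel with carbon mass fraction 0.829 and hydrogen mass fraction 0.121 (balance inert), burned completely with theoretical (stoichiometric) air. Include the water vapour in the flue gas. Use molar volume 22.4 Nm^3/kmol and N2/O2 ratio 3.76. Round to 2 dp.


Per kg fuel: CO2 = (C/12 kmol)*22.4 = (0.829/12)*22.4 = 1.54747 Nm^3
Per kg fuel: H2O = (H/2 kmol)*22.4 = (0.121/2)*22.4 = 1.35520 Nm^3
O2 needed per kg fuel = C/12 + H/4 = 0.829/12 + 0.121/4 = 0.09933333 kmol
Per kg fuel: N2 = O2*3.76*22.4 = 0.09933333*3.76*22.4 = 8.36625 Nm^3
Total per kg = 1.54747 + 1.35520 + 8.36625 = 11.26892 Nm^3
Total = 11.26892 * 2.6 = 29.30 Nm^3


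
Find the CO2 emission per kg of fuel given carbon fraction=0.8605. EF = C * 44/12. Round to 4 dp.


EF = C_frac * (M_CO2 / M_C)
EF = 0.8605 * (44/12)
EF = 0.8605 * 3.666667 = 3.1552 kg_CO2/kg_fuel


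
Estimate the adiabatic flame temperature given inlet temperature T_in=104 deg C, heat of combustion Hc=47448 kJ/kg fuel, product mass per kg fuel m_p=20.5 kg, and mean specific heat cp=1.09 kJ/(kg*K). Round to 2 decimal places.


T_ad = T_in + Hc / (m_p * cp)
Denominator = 20.5 * 1.09 = 22.3450
Temperature rise = 47448 / 22.3450 = 2123.43 K
T_ad = 104 + 2123.43 = 2227.43 deg C


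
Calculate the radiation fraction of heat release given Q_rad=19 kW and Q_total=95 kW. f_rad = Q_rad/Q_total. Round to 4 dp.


f_rad = Q_rad / Q_total
f_rad = 19 / 95 = 0.2000


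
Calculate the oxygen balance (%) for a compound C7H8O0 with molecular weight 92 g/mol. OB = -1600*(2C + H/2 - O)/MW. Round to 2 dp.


OB = -1600 * (2C + H/2 - O) / MW
Inner = 2*7 + 8/2 - 0 = 18.00
OB = -1600 * 18.00 / 92 = -313.04%


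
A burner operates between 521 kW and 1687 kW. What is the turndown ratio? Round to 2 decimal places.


TDR = Q_max / Q_min
TDR = 1687 / 521 = 3.24


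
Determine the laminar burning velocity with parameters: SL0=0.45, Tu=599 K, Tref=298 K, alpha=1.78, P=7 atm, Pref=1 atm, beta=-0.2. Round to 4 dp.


SL = SL0 * (Tu/Tref)^alpha * (P/Pref)^beta
T ratio = 599/298 = 2.01006711
(T ratio)^alpha = 2.01006711^1.78 = 3.465092
(P/Pref)^beta = 7^(-0.2) = 0.677611
SL = 0.45 * 3.465092 * 0.677611 = 1.0566 m/s


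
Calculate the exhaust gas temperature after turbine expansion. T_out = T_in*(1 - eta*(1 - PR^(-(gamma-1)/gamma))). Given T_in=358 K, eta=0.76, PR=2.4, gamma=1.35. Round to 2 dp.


T_out = T_in * (1 - eta * (1 - PR^(-(gamma-1)/gamma)))
Exponent = -(1.35-1)/1.35 = -0.25925926
PR^exp = 2.4^(-0.25925926) = 0.79694200
Factor = 1 - 0.76*(1 - 0.79694200) = 0.84567592
T_out = 358 * 0.84567592 = 302.75 K


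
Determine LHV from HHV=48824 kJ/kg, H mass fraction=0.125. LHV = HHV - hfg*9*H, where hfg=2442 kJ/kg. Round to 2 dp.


LHV = HHV - hfg * 9 * H
Water correction = 2442 * 9 * 0.125 = 2747.250 kJ/kg
LHV = 48824 - 2747.250 = 46076.75 kJ/kg


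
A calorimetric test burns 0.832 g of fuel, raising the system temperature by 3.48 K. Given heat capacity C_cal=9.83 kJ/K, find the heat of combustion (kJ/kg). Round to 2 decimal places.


Hc = C_cal * delta_T / m_fuel
Q_released = 9.83 * 3.48 = 34.2084 kJ
m_fuel = 0.832 g = 0.832/1000 kg = 0.000832 kg
Hc = 34.2084 / 0.000832 = 41115.87 kJ/kg


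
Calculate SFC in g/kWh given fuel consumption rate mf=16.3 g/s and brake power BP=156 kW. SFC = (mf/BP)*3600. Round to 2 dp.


SFC = (mf / BP) * 3600
Rate = 16.3 / 156 = 0.104487 g/(s*kW)
SFC = 0.104487 * 3600 = 376.15 g/kWh


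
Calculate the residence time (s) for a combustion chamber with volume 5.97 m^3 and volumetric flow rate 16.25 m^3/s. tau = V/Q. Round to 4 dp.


tau = V / Q_flow
tau = 5.97 / 16.25 = 0.3674 s


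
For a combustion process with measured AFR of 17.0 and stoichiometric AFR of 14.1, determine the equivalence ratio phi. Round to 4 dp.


phi = AFR_stoich / AFR_actual
phi = 14.1 / 17.0 = 0.8294


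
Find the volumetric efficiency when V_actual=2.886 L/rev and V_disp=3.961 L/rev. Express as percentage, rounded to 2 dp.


eta_v = (V_actual / V_disp) * 100
Ratio = 2.886 / 3.961 = 0.7286
eta_v = 0.7286 * 100 = 72.86%


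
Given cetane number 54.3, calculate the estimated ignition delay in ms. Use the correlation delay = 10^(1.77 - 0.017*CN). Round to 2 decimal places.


delay = 10^(1.77 - 0.017*CN)
Exponent = 1.77 - 0.017*54.3 = 0.8469
delay = 10^0.8469 = 7.03 ms


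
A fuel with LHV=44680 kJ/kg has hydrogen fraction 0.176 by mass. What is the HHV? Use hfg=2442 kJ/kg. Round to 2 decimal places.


HHV = LHV + hfg * 9 * H
Water addition = 2442 * 9 * 0.176 = 3868.128 kJ/kg
HHV = 44680 + 3868.128 = 48548.13 kJ/kg


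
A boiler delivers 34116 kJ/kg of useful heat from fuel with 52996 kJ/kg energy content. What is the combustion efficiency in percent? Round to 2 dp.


Efficiency = (Q_useful / Q_fuel) * 100
Efficiency = (34116 / 52996) * 100
Efficiency = 0.6437 * 100 = 64.37%


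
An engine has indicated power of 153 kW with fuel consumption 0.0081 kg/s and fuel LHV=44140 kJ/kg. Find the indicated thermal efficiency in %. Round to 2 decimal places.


eta_ith = (IP / (mf * LHV)) * 100
Denominator = 0.0081 * 44140 = 357.5340 kW
eta_ith = (153 / 357.5340) * 100 = 42.79%


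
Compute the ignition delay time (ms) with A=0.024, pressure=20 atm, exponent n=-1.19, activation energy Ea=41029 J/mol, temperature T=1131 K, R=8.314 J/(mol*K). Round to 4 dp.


tau = A * P^n * exp(Ea/(R*T))
P^n = 20^(-1.19) = 0.02829921
Ea/(R*T) = 41029/(8.314*1131) = 4.363332
exp(Ea/(R*T)) = 78.518360
tau = 0.024 * 0.02829921 * 78.518360 = 0.0533 ms


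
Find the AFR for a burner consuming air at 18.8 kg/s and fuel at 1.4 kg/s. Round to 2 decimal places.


AFR = m_air / m_fuel
AFR = 18.8 / 1.4 = 13.43


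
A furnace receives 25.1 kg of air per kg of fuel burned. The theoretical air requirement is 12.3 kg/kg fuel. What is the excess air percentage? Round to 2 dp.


Excess air = actual - stoichiometric = 25.1 - 12.3 = 12.80 kg/kg fuel
Excess air % = (excess / stoich) * 100 = (12.80 / 12.3) * 100 = 104.07%


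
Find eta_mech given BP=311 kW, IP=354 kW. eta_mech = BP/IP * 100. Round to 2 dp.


eta_mech = (BP / IP) * 100
Ratio = 311 / 354 = 0.8785
eta_mech = 0.8785 * 100 = 87.85%


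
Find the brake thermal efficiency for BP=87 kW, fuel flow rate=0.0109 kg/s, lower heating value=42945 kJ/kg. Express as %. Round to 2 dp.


eta_BTE = (BP / (mf * LHV)) * 100
Denominator = 0.0109 * 42945 = 468.1005 kW
eta_BTE = (87 / 468.1005) * 100 = 18.59%


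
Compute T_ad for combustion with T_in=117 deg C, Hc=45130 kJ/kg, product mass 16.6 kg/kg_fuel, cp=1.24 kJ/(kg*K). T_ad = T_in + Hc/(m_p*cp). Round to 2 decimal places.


T_ad = T_in + Hc / (m_p * cp)
Denominator = 16.6 * 1.24 = 20.5840
Temperature rise = 45130 / 20.5840 = 2192.48 K
T_ad = 117 + 2192.48 = 2309.48 deg C


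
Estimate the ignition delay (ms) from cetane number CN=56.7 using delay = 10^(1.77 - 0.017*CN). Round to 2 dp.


delay = 10^(1.77 - 0.017*CN)
Exponent = 1.77 - 0.017*56.7 = 0.8061
delay = 10^0.8061 = 6.40 ms


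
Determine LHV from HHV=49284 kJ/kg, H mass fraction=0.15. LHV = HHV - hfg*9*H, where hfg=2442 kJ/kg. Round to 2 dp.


LHV = HHV - hfg * 9 * H
Water correction = 2442 * 9 * 0.15 = 3296.700 kJ/kg
LHV = 49284 - 3296.700 = 45987.30 kJ/kg


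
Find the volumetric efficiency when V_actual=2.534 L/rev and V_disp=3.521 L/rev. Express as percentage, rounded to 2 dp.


eta_v = (V_actual / V_disp) * 100
Ratio = 2.534 / 3.521 = 0.7197
eta_v = 0.7197 * 100 = 71.97%


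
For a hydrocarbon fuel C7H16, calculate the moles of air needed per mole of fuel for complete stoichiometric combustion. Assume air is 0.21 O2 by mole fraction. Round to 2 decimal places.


Balanced combustion: C7H16 + 11 O2 -> 7 CO2 + 8 H2O
O2 needed = C + H/4 = 7 + 16/4 = 11.00 moles
Air moles = O2 / 0.21 = 11.00 / 0.21 = 52.38 moles air


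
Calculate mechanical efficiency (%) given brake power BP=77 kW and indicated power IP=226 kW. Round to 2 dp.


eta_mech = (BP / IP) * 100
Ratio = 77 / 226 = 0.3407
eta_mech = 0.3407 * 100 = 34.07%


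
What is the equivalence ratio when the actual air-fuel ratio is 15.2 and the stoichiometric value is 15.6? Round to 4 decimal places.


phi = AFR_stoich / AFR_actual
phi = 15.6 / 15.2 = 1.0263


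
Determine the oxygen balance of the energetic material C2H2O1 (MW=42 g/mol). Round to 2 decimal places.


OB = -1600 * (2C + H/2 - O) / MW
Inner = 2*2 + 2/2 - 1 = 4.00
OB = -1600 * 4.00 / 42 = -152.38%


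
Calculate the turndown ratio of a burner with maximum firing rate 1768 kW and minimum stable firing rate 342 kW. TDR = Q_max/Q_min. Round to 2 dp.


TDR = Q_max / Q_min
TDR = 1768 / 342 = 5.17


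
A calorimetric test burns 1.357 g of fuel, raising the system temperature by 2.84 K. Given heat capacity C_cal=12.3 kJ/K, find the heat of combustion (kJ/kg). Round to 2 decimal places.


Hc = C_cal * delta_T / m_fuel
Q_released = 12.3 * 2.84 = 34.9320 kJ
m_fuel = 1.357 g = 1.357/1000 kg = 0.001357 kg
Hc = 34.9320 / 0.001357 = 25742.08 kJ/kg


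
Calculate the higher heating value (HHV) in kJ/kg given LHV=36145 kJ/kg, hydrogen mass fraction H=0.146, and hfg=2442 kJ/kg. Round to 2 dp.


HHV = LHV + hfg * 9 * H
Water addition = 2442 * 9 * 0.146 = 3208.788 kJ/kg
HHV = 36145 + 3208.788 = 39353.79 kJ/kg


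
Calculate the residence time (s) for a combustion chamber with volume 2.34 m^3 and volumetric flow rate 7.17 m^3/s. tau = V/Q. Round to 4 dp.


tau = V / Q_flow
tau = 2.34 / 7.17 = 0.3264 s


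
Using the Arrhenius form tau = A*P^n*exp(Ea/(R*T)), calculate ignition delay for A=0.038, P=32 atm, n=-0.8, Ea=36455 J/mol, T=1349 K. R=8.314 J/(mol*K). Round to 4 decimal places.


tau = A * P^n * exp(Ea/(R*T))
P^n = 32^(-0.8) = 0.06250000
Ea/(R*T) = 36455/(8.314*1349) = 3.250387
exp(Ea/(R*T)) = 25.800334
tau = 0.038 * 0.06250000 * 25.800334 = 0.0613 ms


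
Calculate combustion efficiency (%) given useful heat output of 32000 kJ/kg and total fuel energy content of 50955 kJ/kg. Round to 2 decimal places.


Efficiency = (Q_useful / Q_fuel) * 100
Efficiency = (32000 / 50955) * 100
Efficiency = 0.6280 * 100 = 62.80%


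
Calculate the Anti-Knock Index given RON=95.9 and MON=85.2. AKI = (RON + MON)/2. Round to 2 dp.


AKI = (RON + MON) / 2
AKI = (95.9 + 85.2) / 2
AKI = 181.1 / 2 = 90.55


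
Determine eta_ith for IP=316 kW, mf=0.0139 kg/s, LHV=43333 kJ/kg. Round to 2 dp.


eta_ith = (IP / (mf * LHV)) * 100
Denominator = 0.0139 * 43333 = 602.3287 kW
eta_ith = (316 / 602.3287) * 100 = 52.46%


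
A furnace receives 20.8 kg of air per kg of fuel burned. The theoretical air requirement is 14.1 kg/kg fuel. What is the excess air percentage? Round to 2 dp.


Excess air = actual - stoichiometric = 20.8 - 14.1 = 6.70 kg/kg fuel
Excess air % = (excess / stoich) * 100 = (6.70 / 14.1) * 100 = 47.52%


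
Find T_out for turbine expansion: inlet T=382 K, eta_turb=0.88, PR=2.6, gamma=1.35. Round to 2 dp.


T_out = T_in * (1 - eta * (1 - PR^(-(gamma-1)/gamma)))
Exponent = -(1.35-1)/1.35 = -0.25925926
PR^exp = 2.6^(-0.25925926) = 0.78057442
Factor = 1 - 0.88*(1 - 0.78057442) = 0.80690549
T_out = 382 * 0.80690549 = 308.24 K


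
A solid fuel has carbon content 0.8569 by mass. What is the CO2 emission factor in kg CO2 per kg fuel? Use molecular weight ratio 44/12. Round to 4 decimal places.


EF = C_frac * (M_CO2 / M_C)
EF = 0.8569 * (44/12)
EF = 0.8569 * 3.666667 = 3.1420 kg_CO2/kg_fuel


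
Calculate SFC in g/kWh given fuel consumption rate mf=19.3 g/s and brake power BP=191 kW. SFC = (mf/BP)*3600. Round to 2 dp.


SFC = (mf / BP) * 3600
Rate = 19.3 / 191 = 0.101047 g/(s*kW)
SFC = 0.101047 * 3600 = 363.77 g/kWh


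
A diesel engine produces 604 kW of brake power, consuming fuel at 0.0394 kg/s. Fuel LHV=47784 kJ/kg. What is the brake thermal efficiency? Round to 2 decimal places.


eta_BTE = (BP / (mf * LHV)) * 100
Denominator = 0.0394 * 47784 = 1882.6896 kW
eta_BTE = (604 / 1882.6896) * 100 = 32.08%
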